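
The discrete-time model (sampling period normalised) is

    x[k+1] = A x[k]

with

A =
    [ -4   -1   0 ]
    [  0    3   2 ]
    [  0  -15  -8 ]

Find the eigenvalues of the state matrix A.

det(zI - A) = z^3 - (tr A)z^2 + (M11 + M22 + M33)z - det A, where Mii is the 2×2 principal minor of A obtained by deleting row i and column i.
tr A = (-4) + 3 + (-8) = -9; M11 = 3·(-8) - 2·(-15) = -24 - (-30) = 6; M22 = (-4)·(-8) - 0·0 = 32 - 0 = 32; M33 = (-4)·3 - (-1)·0 = -12 - 0 = -12; sum of minors = 26.
det A = (-4)·(3·(-8) - 2·(-15)) - (-1)·(0·(-8) - 2·0) + 0·(0·(-15) - 3·0) = (-4)·6 - (-1)·0 + 0·0 = -24.
So p(z) = det(zI - A) = z^3 + 9z^2 + 26z + 24.
Rational-root test: any integer root divides 24. Testing small divisors, z = -2 works: p(-2) = -8 + 36 + (-52) + 24 = 0, so (z + 2) is a factor.
Dividing, p(z) = (z + 2)(z^2 + 7z + 12).
Factor z^2 + 7z + 12: two numbers with sum -7 and product 12 are -3 and -4, so z^2 + 7z + 12 = (z + 3)(z + 4).
Hence p(z) = (z + 2) (z + 3) (z + 4), with roots -4, -3, -2.

-4, -3, -2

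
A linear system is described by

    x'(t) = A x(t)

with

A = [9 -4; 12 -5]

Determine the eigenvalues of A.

1, 3

det(sI - A) = s^2 - (tr A)s + det A, with tr A = 9 + (-5) = 4 and det A = 9·(-5) - (-4)·12 = -45 - (-48) = 3.
So p(s) = det(sI - A) = s^2 - 4s + 3.
Factor s^2 - 4s + 3: two numbers with sum 4 and product 3 are 3 and 1, so s^2 - 4s + 3 = (s - 3)(s - 1).
Hence p(s) = (s - 3) (s - 1), with roots 1, 3.
At least one eigenvalue has non-negative real part, so the system is not asymptotically stable.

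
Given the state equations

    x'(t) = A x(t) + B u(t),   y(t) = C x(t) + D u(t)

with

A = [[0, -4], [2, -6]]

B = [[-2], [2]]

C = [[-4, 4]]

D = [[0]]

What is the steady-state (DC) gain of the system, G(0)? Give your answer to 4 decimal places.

8.0000

G(0) = C(-A)^{-1}B + D = -C A^{-1} B + D.
det A = 8, so A^{-1} = (1/8)·adj(A) = [[-3/4, 1/2], [-1/4, 0]]
A^{-1} B = [5/2, 1/2]^T
C A^{-1} B = -8
G(0) = D - C A^{-1} B = 0 - (-8) = 8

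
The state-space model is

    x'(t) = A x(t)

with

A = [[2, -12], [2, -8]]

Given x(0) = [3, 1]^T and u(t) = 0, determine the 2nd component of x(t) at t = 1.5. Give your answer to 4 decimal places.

0.0498

det(sI - A) = s^2 - (tr A)s + det A, with tr A = 2 + (-8) = -6 and det A = 2·(-8) - (-12)·2 = -16 - (-24) = 8.
So p(s) = det(sI - A) = s^2 + 6s + 8.
Factor s^2 + 6s + 8: two numbers with sum -6 and product 8 are -2 and -4, so s^2 + 6s + 8 = (s + 2)(s + 4).
Hence p(s) = (s + 2) (s + 4), with roots -4, -2.
The eigenvalues -4, -2 are distinct and real, so A is diagonalisable and x(t) = e^{At} x(0) = V diag(e^{λ_i t}) V^{-1} x(0), where the columns of V are the eigenvectors.
λ = -4: A - (-4)I = [[6, -12], [2, -4]]. Row 1 gives 6·v1 + (-12)·v2 = 0, so take v_1 = [2, 1]^T.
λ = -2: A - (-2)I = [[4, -12], [2, -6]]. Row 1 gives 4·v1 + (-12)·v2 = 0, so take v_2 = [3, 1]^T.
V = [v_1 v_2] = [[2, 3], [1, 1]] has det V = -1, so V^{-1} = adj(V)/det V = [[-1, 3], [1, -2]].
Modal coordinates z(0) = V^{-1} x(0): (-1)·3 + 3·1 = 0; 1·3 + (-2)·1 = 1; so z(0) = [0, 1]^T.
x_2(t) = Σ_i (v_i)_2 · z_i(0) · e^{λ_i t} (row 2 of V times the modal terms).
x_2(1.5) = 1·0·e^{-4·1.5} + 1·1·e^{-2·1.5} = 0·0.002479 + 1·0.049787 = 0.0498.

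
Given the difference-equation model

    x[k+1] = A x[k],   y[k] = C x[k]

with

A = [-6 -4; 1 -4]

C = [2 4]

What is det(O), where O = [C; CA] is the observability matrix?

-16

CA = [[-8, -24]]
Observability matrix O = [C; CA] = [[2, 4], [-8, -24]]
det(O) = 2·(-24) - 4·(-8) = -48 - (-32) = -16
Since det(O) ≠ 0, rank(O) = 2 and the system is completely observable.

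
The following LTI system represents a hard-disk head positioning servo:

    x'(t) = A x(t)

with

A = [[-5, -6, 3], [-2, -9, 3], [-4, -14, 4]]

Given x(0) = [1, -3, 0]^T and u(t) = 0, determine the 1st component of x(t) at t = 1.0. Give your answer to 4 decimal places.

det(sI - A) = s^3 - (tr A)s^2 + (M11 + M22 + M33)s - det A, where Mii is the 2×2 principal minor of A obtained by deleting row i and column i.
tr A = (-5) + (-9) + 4 = -10; M11 = (-9)·4 - 3·(-14) = -36 - (-42) = 6; M22 = (-5)·4 - 3·(-4) = -20 - (-12) = -8; M33 = (-5)·(-9) - (-6)·(-2) = 45 - 12 = 33; sum of minors = 31.
det A = (-5)·((-9)·4 - 3·(-14)) - (-6)·((-2)·4 - 3·(-4)) + 3·((-2)·(-14) - (-9)·(-4)) = (-5)·6 - (-6)·4 + 3·(-8) = -30.
So p(s) = det(sI - A) = s^3 + 10s^2 + 31s + 30.
Rational-root test: any integer root divides 30. Testing small divisors, s = -2 works: p(-2) = -8 + 40 + (-62) + 30 = 0, so (s + 2) is a factor.
Dividing, p(s) = (s + 2)(s^2 + 8s + 15).
Factor s^2 + 8s + 15: two numbers with sum -8 and product 15 are -3 and -5, so s^2 + 8s + 15 = (s + 3)(s + 5).
Hence p(s) = (s + 2) (s + 3) (s + 5), with roots -5, -3, -2.
The eigenvalues -5, -3, -2 are distinct and real, so A is diagonalisable and x(t) = e^{At} x(0) = V diag(e^{λ_i t}) V^{-1} x(0), where the columns of V are the eigenvectors.
λ = -5: A - (-5)I = [[0, -6, 3], [-2, -4, 3], [-4, -14, 9]]. v must be orthogonal to every row; (row 1) × (row 2) = [-6, -6, -12], so take v_1 = [1, 1, 2]^T.
λ = -3: A - (-3)I = [[-2, -6, 3], [-2, -6, 3], [-4, -14, 7]]. v must be orthogonal to every row; (row 1) × (row 3) = [0, 2, 4], so take v_2 = [0, 1, 2]^T.
λ = -2: A - (-2)I = [[-3, -6, 3], [-2, -7, 3], [-4, -14, 6]]. v must be orthogonal to every row; (row 1) × (row 2) = [3, 3, 9], so take v_3 = [1, 1, 3]^T.
V = [v_1 v_2 v_3] = [[1, 0, 1], [1, 1, 1], [2, 2, 3]] has det V = 1, so V^{-1} = adj(V)/det V = [[1, 2, -1], [-1, 1, 0], [0, -2, 1]].
Modal coordinates z(0) = V^{-1} x(0): 1·1 + 2·(-3) + (-1)·0 = -5; (-1)·1 + 1·(-3) + 0·0 = -4; 0·1 + (-2)·(-3) + 1·0 = 6; so z(0) = [-5, -4, 6]^T.
x_1(t) = Σ_i (v_i)_1 · z_i(0) · e^{λ_i t} (row 1 of V times the modal terms).
x_1(1.0) = 1·(-5)·e^{-5·1.0} + 0·(-4)·e^{-3·1.0} + 1·6·e^{-2·1.0} = (-5)·0.006738 + 0·0.049787 + 6·0.135335 = 0.7783.

0.7783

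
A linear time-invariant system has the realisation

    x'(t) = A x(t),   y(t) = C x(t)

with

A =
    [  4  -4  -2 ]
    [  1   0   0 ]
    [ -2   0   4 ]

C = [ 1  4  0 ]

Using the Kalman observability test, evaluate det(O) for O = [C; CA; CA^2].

544

CA = [[8, -4, -2]]
CA^2 = [[32, -32, -24]]
Observability matrix O = [C; CA; CA^2] = [[1, 4, 0], [8, -4, -2], [32, -32, -24]]
Expanding along the first row, det(O) = 1·((-4)·(-24) - (-2)·(-32)) - 4·(8·(-24) - (-2)·32) + 0·(8·(-32) - (-4)·32) = 1·32 - 4·(-128) + 0·(-128) = 544
Since det(O) ≠ 0, rank(O) = 3 and the system is completely observable.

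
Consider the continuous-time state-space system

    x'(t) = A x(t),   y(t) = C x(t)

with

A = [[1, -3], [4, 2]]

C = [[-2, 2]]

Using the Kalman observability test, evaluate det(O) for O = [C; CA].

CA = [[6, 10]]
Observability matrix O = [C; CA] = [[-2, 2], [6, 10]]
det(O) = (-2)·10 - 2·6 = -20 - 12 = -32
Since det(O) ≠ 0, rank(O) = 2 and the system is completely observable.

-32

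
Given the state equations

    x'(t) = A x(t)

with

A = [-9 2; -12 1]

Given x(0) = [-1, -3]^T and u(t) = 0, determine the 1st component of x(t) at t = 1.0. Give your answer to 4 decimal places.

-0.0498

det(sI - A) = s^2 - (tr A)s + det A, with tr A = (-9) + 1 = -8 and det A = (-9)·1 - 2·(-12) = -9 - (-24) = 15.
So p(s) = det(sI - A) = s^2 + 8s + 15.
Factor s^2 + 8s + 15: two numbers with sum -8 and product 15 are -3 and -5, so s^2 + 8s + 15 = (s + 3)(s + 5).
Hence p(s) = (s + 3) (s + 5), with roots -5, -3.
The eigenvalues -5, -3 are distinct and real, so A is diagonalisable and x(t) = e^{At} x(0) = V diag(e^{λ_i t}) V^{-1} x(0), where the columns of V are the eigenvectors.
λ = -5: A - (-5)I = [[-4, 2], [-12, 6]]. Row 1 gives (-4)·v1 + 2·v2 = 0, so take v_1 = [1, 2]^T.
λ = -3: A - (-3)I = [[-6, 2], [-12, 4]]. Row 1 gives (-6)·v1 + 2·v2 = 0, so take v_2 = [-1, -3]^T.
V = [v_1 v_2] = [[1, -1], [2, -3]] has det V = -1, so V^{-1} = adj(V)/det V = [[3, -1], [2, -1]].
Modal coordinates z(0) = V^{-1} x(0): 3·(-1) + (-1)·(-3) = 0; 2·(-1) + (-1)·(-3) = 1; so z(0) = [0, 1]^T.
x_1(t) = Σ_i (v_i)_1 · z_i(0) · e^{λ_i t} (row 1 of V times the modal terms).
x_1(1.0) = 1·0·e^{-5·1.0} + (-1)·1·e^{-3·1.0} = 0·0.006738 + (-1)·0.049787 = -0.0498.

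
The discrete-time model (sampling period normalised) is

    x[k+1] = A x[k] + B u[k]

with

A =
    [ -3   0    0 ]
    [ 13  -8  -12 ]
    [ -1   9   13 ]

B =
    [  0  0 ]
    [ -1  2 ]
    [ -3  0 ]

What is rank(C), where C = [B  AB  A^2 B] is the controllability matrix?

AB = [[0, 0], [44, -16], [-48, 18]]
A^2B = [[0, 0], [224, -88], [-228, 90]]
Controllability matrix C = [B  AB  A^2B] = [[0, 0, 0, 0, 0, 0], [-1, 2, 44, -16, 224, -88], [-3, 0, -48, 18, -228, 90]]
Row 1 of C is identically zero, so rank(C) ≤ 2.
The 2×2 minor from rows 2, 3, columns 1, 2 is (-1)·0 - 2·(-3) = 0 - (-6) = 6 ≠ 0, so rank(C) = 2.
rank(C) = 2 < n = 3, so the pair (A, B) is not completely controllable.

2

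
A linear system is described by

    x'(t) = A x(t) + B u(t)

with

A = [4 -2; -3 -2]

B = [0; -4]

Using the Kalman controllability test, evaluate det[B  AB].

32

AB = [[8], [8]]
Controllability matrix C = [B  AB] = [[0, 8], [-4, 8]]
det(C) = 0·8 - 8·(-4) = 0 - (-32) = 32
Since det(C) ≠ 0, rank(C) = 2 and the system is completely controllable.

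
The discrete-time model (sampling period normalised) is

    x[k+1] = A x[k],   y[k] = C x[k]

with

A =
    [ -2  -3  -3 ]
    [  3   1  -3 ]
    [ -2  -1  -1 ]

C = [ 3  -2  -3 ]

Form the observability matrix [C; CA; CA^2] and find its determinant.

-1044

CA = [[-6, -8, 0]]
CA^2 = [[-12, 10, 42]]
Observability matrix O = [C; CA; CA^2] = [[3, -2, -3], [-6, -8, 0], [-12, 10, 42]]
Expanding along the first row, det(O) = 3·((-8)·42 - 0·10) - (-2)·((-6)·42 - 0·(-12)) + (-3)·((-6)·10 - (-8)·(-12)) = 3·(-336) - (-2)·(-252) + (-3)·(-156) = -1044
Since det(O) ≠ 0, rank(O) = 3 and the system is completely observable.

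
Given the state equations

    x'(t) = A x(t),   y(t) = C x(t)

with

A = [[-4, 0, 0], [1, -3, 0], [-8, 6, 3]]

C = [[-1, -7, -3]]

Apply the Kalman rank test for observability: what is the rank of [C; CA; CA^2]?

CA = [[21, 3, -9]]
CA^2 = [[-9, -63, -27]]
Observability matrix O = [C; CA; CA^2] = [[-1, -7, -3], [21, 3, -9], [-9, -63, -27]]
The columns c1, c2, c3 of O are linearly dependent: c1 - c2 + 2·c3 = 0 (check each entry), so rank(O) ≤ 2.
The 2×2 minor from rows 1, 2, columns 1, 2 is (-1)·3 - (-7)·21 = -3 - (-147) = 144 ≠ 0, so rank(O) = 2.
rank(O) = 2 < n = 3, so the pair (A, C) is not completely observable.

2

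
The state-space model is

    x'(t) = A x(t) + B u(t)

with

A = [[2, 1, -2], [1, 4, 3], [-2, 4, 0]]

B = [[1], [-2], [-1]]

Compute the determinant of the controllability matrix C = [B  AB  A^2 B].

AB = [[2], [-10], [-10]]
A^2B = [[14], [-68], [-44]]
Controllability matrix C = [B  AB  A^2B] = [[1, 2, 14], [-2, -10, -68], [-1, -10, -44]]
Expanding along the first row, det(C) = 1·((-10)·(-44) - (-68)·(-10)) - 2·((-2)·(-44) - (-68)·(-1)) + 14·((-2)·(-10) - (-10)·(-1)) = 1·(-240) - 2·20 + 14·10 = -140
Since det(C) ≠ 0, rank(C) = 3 and the system is completely controllable.

-140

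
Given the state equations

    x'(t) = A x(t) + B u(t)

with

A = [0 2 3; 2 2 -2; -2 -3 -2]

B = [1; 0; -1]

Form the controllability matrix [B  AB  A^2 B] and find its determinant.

14

AB = [[-3], [4], [0]]
A^2B = [[8], [2], [-6]]
Controllability matrix C = [B  AB  A^2B] = [[1, -3, 8], [0, 4, 2], [-1, 0, -6]]
Expanding along the first row, det(C) = 1·(4·(-6) - 2·0) - (-3)·(0·(-6) - 2·(-1)) + 8·(0·0 - 4·(-1)) = 1·(-24) - (-3)·2 + 8·4 = 14
Since det(C) ≠ 0, rank(C) = 3 and the system is completely controllable.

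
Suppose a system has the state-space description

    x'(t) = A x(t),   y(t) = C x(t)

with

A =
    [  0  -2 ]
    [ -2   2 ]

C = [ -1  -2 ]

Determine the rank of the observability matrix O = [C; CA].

2

CA = [[4, -2]]
Observability matrix O = [C; CA] = [[-1, -2], [4, -2]]
det(O) = (-1)·(-2) - (-2)·4 = 2 - (-8) = 10 ≠ 0, so rank(O) = 2.
rank(O) = 2 = n, so the pair (A, C) is completely observable.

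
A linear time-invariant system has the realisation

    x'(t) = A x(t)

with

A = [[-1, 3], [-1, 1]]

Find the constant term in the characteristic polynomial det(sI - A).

2

For a 2×2 matrix, det(sI - A) = s^2 - (tr A)s + det A.
tr A = 0, det A = 2.
So p(s) = s^2 + 2.
The constant term is 2.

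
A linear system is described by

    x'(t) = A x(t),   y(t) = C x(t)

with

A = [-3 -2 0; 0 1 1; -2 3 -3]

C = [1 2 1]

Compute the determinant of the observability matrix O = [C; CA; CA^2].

CA = [[-5, 3, -1]]
CA^2 = [[17, 10, 6]]
Observability matrix O = [C; CA; CA^2] = [[1, 2, 1], [-5, 3, -1], [17, 10, 6]]
Expanding along the first row, det(O) = 1·(3·6 - (-1)·10) - 2·((-5)·6 - (-1)·17) + 1·((-5)·10 - 3·17) = 1·28 - 2·(-13) + 1·(-101) = -47
Since det(O) ≠ 0, rank(O) = 3 and the system is completely observable.

-47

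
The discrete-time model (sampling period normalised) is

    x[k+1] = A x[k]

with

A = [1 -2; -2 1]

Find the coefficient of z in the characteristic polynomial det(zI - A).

For a 2×2 matrix, det(zI - A) = z^2 - (tr A)z + det A.
tr A = 2, det A = -3.
So p(z) = z^2 - 2z - 3.
The coefficient of z is -2.

-2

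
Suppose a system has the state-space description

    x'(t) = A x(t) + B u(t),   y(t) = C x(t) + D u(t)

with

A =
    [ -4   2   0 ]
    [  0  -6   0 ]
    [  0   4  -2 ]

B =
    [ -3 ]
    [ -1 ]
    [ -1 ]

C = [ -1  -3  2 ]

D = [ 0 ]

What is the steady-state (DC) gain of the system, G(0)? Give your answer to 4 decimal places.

G(0) = C(-A)^{-1}B + D = -C A^{-1} B + D.
det A = -48, so A^{-1} = (1/-48)·adj(A) = [[-1/4, -1/12, 0], [0, -1/6, 0], [0, -1/3, -1/2]]
A^{-1} B = [5/6, 1/6, 5/6]^T
C A^{-1} B = 1/3
G(0) = D - C A^{-1} B = 0 - (1/3) = -1/3 ≈ -0.3333

-0.3333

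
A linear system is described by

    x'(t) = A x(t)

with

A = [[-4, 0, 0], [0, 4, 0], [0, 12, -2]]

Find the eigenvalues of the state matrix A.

det(sI - A) = s^3 - (tr A)s^2 + (M11 + M22 + M33)s - det A, where Mii is the 2×2 principal minor of A obtained by deleting row i and column i.
tr A = (-4) + 4 + (-2) = -2; M11 = 4·(-2) - 0·12 = -8 - 0 = -8; M22 = (-4)·(-2) - 0·0 = 8 - 0 = 8; M33 = (-4)·4 - 0·0 = -16 - 0 = -16; sum of minors = -16.
det A = (-4)·(4·(-2) - 0·12) - 0·(0·(-2) - 0·0) + 0·(0·12 - 4·0) = (-4)·(-8) - 0·0 + 0·0 = 32.
So p(s) = det(sI - A) = s^3 + 2s^2 - 16s - 32.
Rational-root test: any integer root divides -32. Testing small divisors, s = -2 works: p(-2) = -8 + 8 + 32 + (-32) = 0, so (s + 2) is a factor.
Dividing, p(s) = (s + 2)(s^2 - 16).
Factor s^2 - 16: two numbers with sum 0 and product -16 are 4 and -4, so s^2 - 16 = (s - 4)(s + 4).
Hence p(s) = (s - 4) (s + 2) (s + 4), with roots -4, -2, 4.
At least one eigenvalue has non-negative real part, so the system is not asymptotically stable.

-4, -2, 4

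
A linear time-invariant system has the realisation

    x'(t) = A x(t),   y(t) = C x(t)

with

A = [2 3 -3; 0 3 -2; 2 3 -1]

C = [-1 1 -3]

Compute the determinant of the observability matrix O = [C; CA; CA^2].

-262

CA = [[-8, -9, 4]]
CA^2 = [[-8, -39, 38]]
Observability matrix O = [C; CA; CA^2] = [[-1, 1, -3], [-8, -9, 4], [-8, -39, 38]]
Expanding along the first row, det(O) = (-1)·((-9)·38 - 4·(-39)) - 1·((-8)·38 - 4·(-8)) + (-3)·((-8)·(-39) - (-9)·(-8)) = (-1)·(-186) - 1·(-272) + (-3)·240 = -262
Since det(O) ≠ 0, rank(O) = 3 and the system is completely observable.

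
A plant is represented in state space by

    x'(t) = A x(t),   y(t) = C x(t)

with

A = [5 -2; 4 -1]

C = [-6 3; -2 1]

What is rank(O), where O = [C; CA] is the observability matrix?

CA = [[-18, 9], [-6, 3]]
Observability matrix O = [C; CA] = [[-6, 3], [-2, 1], [-18, 9], [-6, 3]]
Every row of O is a scalar multiple of row 1 = [-6, 3] (multipliers 1, 1/3, 3, 1), so the rows span a one-dimensional space.
O ≠ 0, hence rank(O) = 1.
rank(O) = 1 < n = 2, so the pair (A, C) is not completely observable.

1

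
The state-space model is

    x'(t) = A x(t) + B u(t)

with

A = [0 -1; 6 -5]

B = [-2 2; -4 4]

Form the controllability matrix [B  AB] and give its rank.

1

AB = [[4, -4], [8, -8]]
Controllability matrix C = [B  AB] = [[-2, 2, 4, -4], [-4, 4, 8, -8]]
Every column of C is a scalar multiple of column 1 = [-2, -4] (multipliers 1, -1, -2, 2), so the columns span a one-dimensional space.
C ≠ 0, hence rank(C) = 1.
rank(C) = 1 < n = 2, so the pair (A, B) is not completely controllable.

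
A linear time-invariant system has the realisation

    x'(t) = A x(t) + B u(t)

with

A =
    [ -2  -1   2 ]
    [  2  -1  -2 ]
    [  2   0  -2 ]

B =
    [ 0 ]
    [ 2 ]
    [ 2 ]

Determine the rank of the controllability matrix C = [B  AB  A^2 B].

AB = [[2], [-6], [-4]]
A^2B = [[-6], [18], [12]]
Controllability matrix C = [B  AB  A^2B] = [[0, 2, -6], [2, -6, 18], [2, -4, 12]]
The rows r1, r2, r3 of C are linearly dependent: -r1 - r2 + r3 = 0 (check each entry), so rank(C) ≤ 2.
The 2×2 minor from rows 1, 2, columns 1, 2 is 0·(-6) - 2·2 = 0 - 4 = -4 ≠ 0, so rank(C) = 2.
rank(C) = 2 < n = 3, so the pair (A, B) is not completely controllable.

2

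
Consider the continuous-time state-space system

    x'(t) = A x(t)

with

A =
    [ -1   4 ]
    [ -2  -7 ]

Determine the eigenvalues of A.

-5, -3

det(sI - A) = s^2 - (tr A)s + det A, with tr A = (-1) + (-7) = -8 and det A = (-1)·(-7) - 4·(-2) = 7 - (-8) = 15.
So p(s) = det(sI - A) = s^2 + 8s + 15.
Factor s^2 + 8s + 15: two numbers with sum -8 and product 15 are -3 and -5, so s^2 + 8s + 15 = (s + 3)(s + 5).
Hence p(s) = (s + 3) (s + 5), with roots -5, -3.
All eigenvalues have negative real part, so the system is asymptotically stable.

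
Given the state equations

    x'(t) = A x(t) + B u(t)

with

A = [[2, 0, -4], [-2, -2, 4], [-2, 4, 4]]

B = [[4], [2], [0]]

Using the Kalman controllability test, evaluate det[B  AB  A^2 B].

AB = [[8], [-12], [0]]
A^2B = [[16], [8], [-64]]
Controllability matrix C = [B  AB  A^2B] = [[4, 8, 16], [2, -12, 8], [0, 0, -64]]
Expanding along the first row, det(C) = 4·((-12)·(-64) - 8·0) - 8·(2·(-64) - 8·0) + 16·(2·0 - (-12)·0) = 4·768 - 8·(-128) + 16·0 = 4096
Since det(C) ≠ 0, rank(C) = 3 and the system is completely controllable.

4096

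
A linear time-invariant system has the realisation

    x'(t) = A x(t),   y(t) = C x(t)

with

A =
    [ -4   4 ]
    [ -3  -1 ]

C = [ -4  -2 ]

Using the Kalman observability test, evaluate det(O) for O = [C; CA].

CA = [[22, -14]]
Observability matrix O = [C; CA] = [[-4, -2], [22, -14]]
det(O) = (-4)·(-14) - (-2)·22 = 56 - (-44) = 100
Since det(O) ≠ 0, rank(O) = 2 and the system is completely observable.

100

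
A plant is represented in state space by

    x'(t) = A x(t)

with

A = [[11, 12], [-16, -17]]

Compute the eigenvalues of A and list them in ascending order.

-5, -1

det(sI - A) = s^2 - (tr A)s + det A, with tr A = 11 + (-17) = -6 and det A = 11·(-17) - 12·(-16) = -187 - (-192) = 5.
So p(s) = det(sI - A) = s^2 + 6s + 5.
Factor s^2 + 6s + 5: two numbers with sum -6 and product 5 are -1 and -5, so s^2 + 6s + 5 = (s + 1)(s + 5).
Hence p(s) = (s + 1) (s + 5), with roots -5, -1.
All eigenvalues have negative real part, so the system is asymptotically stable.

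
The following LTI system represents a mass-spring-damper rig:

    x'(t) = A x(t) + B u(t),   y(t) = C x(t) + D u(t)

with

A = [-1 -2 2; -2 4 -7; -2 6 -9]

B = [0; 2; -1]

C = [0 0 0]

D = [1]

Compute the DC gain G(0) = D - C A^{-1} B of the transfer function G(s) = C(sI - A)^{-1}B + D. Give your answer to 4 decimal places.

G(0) = C(-A)^{-1}B + D = -C A^{-1} B + D.
det A = -6, so A^{-1} = (1/-6)·adj(A) = [[-1, 1, -1], [2/3, -13/6, 11/6], [2/3, -5/3, 4/3]]
A^{-1} B = [3, -37/6, -14/3]^T
C A^{-1} B = 0
G(0) = D - C A^{-1} B = 1 - (0) = 1

1.0000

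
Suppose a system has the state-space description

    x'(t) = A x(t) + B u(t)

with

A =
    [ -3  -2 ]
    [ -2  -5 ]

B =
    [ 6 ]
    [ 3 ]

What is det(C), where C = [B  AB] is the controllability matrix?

-90

AB = [[-24], [-27]]
Controllability matrix C = [B  AB] = [[6, -24], [3, -27]]
det(C) = 6·(-27) - (-24)·3 = -162 - (-72) = -90
Since det(C) ≠ 0, rank(C) = 2 and the system is completely controllable.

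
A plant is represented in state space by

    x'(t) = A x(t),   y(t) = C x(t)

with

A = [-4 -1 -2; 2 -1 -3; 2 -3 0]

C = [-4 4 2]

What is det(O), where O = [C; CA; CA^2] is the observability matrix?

3472

CA = [[28, -6, -4]]
CA^2 = [[-132, -10, -38]]
Observability matrix O = [C; CA; CA^2] = [[-4, 4, 2], [28, -6, -4], [-132, -10, -38]]
Expanding along the first row, det(O) = (-4)·((-6)·(-38) - (-4)·(-10)) - 4·(28·(-38) - (-4)·(-132)) + 2·(28·(-10) - (-6)·(-132)) = (-4)·188 - 4·(-1592) + 2·(-1072) = 3472
Since det(O) ≠ 0, rank(O) = 3 and the system is completely observable.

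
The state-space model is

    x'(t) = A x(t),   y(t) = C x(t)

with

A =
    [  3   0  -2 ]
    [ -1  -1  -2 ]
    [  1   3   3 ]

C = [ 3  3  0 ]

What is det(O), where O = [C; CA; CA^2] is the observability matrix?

CA = [[6, -3, -12]]
CA^2 = [[9, -33, -42]]
Observability matrix O = [C; CA; CA^2] = [[3, 3, 0], [6, -3, -12], [9, -33, -42]]
Expanding along the first row, det(O) = 3·((-3)·(-42) - (-12)·(-33)) - 3·(6·(-42) - (-12)·9) + 0·(6·(-33) - (-3)·9) = 3·(-270) - 3·(-144) + 0·(-171) = -378
Since det(O) ≠ 0, rank(O) = 3 and the system is completely observable.

-378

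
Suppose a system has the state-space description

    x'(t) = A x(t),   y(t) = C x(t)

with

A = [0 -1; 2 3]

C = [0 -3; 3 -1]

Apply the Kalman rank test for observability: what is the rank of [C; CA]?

CA = [[-6, -9], [-2, -6]]
Observability matrix O = [C; CA] = [[0, -3], [3, -1], [-6, -9], [-2, -6]]
Take the 2×2 submatrix of O formed by rows 1, 2: [[0, -3], [3, -1]]. Its determinant is 0·(-1) - (-3)·3 = 0 - (-9) = 9 ≠ 0.
So rank(O) ≥ 2; since O has 2 columns, rank(O) = 2.
rank(O) = 2 = n, so the pair (A, C) is completely observable.

2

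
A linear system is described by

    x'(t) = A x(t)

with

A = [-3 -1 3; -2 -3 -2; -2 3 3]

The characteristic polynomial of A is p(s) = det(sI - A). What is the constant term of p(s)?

Expand det(sI - A) for the 3×3 matrix.
p(s) = s^3 + 3s^2 + s + 37.
(Check: constant term = det(-A) = (-1)^3 det A = 37; coefficient of s^2 = -tr A = 3.)
The constant term is 37.

37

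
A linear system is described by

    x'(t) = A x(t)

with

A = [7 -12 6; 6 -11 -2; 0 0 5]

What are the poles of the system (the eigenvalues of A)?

-5, 1, 5

det(sI - A) = s^3 - (tr A)s^2 + (M11 + M22 + M33)s - det A, where Mii is the 2×2 principal minor of A obtained by deleting row i and column i.
tr A = 7 + (-11) + 5 = 1; M11 = (-11)·5 - (-2)·0 = -55 - 0 = -55; M22 = 7·5 - 6·0 = 35 - 0 = 35; M33 = 7·(-11) - (-12)·6 = -77 - (-72) = -5; sum of minors = -25.
det A = 7·((-11)·5 - (-2)·0) - (-12)·(6·5 - (-2)·0) + 6·(6·0 - (-11)·0) = 7·(-55) - (-12)·30 + 6·0 = -25.
So p(s) = det(sI - A) = s^3 - s^2 - 25s + 25.
Rational-root test: any integer root divides 25. Testing small divisors, s = 1 works: p(1) = 1 + (-1) + (-25) + 25 = 0, so (s - 1) is a factor.
Dividing, p(s) = (s - 1)(s^2 - 25).
Factor s^2 - 25: two numbers with sum 0 and product -25 are 5 and -5, so s^2 - 25 = (s - 5)(s + 5).
Hence p(s) = (s - 5) (s - 1) (s + 5), with roots -5, 1, 5.
At least one eigenvalue has non-negative real part, so the system is not asymptotically stable.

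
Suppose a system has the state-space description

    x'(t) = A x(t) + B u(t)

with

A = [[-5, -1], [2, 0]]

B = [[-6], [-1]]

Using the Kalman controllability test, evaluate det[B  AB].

AB = [[31], [-12]]
Controllability matrix C = [B  AB] = [[-6, 31], [-1, -12]]
det(C) = (-6)·(-12) - 31·(-1) = 72 - (-31) = 103
Since det(C) ≠ 0, rank(C) = 2 and the system is completely controllable.

103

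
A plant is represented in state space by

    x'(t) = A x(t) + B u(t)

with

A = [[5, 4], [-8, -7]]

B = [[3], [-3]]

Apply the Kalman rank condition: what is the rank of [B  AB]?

1

AB = [[3], [-3]]
Controllability matrix C = [B  AB] = [[3, 3], [-3, -3]]
Every column of C is a scalar multiple of column 1 = [3, -3] (multipliers 1, 1), so the columns span a one-dimensional space.
C ≠ 0, hence rank(C) = 1.
rank(C) = 1 < n = 2, so the pair (A, B) is not completely controllable.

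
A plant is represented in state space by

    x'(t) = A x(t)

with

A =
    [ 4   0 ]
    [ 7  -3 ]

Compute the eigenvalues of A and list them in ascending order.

-3, 4

det(sI - A) = s^2 - (tr A)s + det A, with tr A = 4 + (-3) = 1 and det A = 4·(-3) - 0·7 = -12 - 0 = -12.
So p(s) = det(sI - A) = s^2 - s - 12.
Factor s^2 - s - 12: two numbers with sum 1 and product -12 are 4 and -3, so s^2 - s - 12 = (s - 4)(s + 3).
Hence p(s) = (s - 4) (s + 3), with roots -3, 4.
At least one eigenvalue has non-negative real part, so the system is not asymptotically stable.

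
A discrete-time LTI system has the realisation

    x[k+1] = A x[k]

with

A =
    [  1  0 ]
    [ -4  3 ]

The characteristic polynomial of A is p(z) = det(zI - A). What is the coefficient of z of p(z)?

For a 2×2 matrix, det(zI - A) = z^2 - (tr A)z + det A.
tr A = 4, det A = 3.
So p(z) = z^2 - 4z + 3.
The coefficient of z is -4.

-4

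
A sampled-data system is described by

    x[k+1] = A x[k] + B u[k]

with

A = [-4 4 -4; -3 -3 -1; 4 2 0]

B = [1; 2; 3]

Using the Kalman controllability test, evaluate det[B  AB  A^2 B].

AB = [[-8], [-12], [8]]
A^2B = [[-48], [52], [-56]]
Controllability matrix C = [B  AB  A^2B] = [[1, -8, -48], [2, -12, 52], [3, 8, -56]]
Expanding along the first row, det(C) = 1·((-12)·(-56) - 52·8) - (-8)·(2·(-56) - 52·3) + (-48)·(2·8 - (-12)·3) = 1·256 - (-8)·(-268) + (-48)·52 = -4384
Since det(C) ≠ 0, rank(C) = 3 and the system is completely controllable.

-4384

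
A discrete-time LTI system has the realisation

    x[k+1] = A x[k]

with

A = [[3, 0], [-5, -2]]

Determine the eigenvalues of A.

-2, 3

det(zI - A) = z^2 - (tr A)z + det A, with tr A = 3 + (-2) = 1 and det A = 3·(-2) - 0·(-5) = -6 - 0 = -6.
So p(z) = det(zI - A) = z^2 - z - 6.
Factor z^2 - z - 6: two numbers with sum 1 and product -6 are 3 and -2, so z^2 - z - 6 = (z - 3)(z + 2).
Hence p(z) = (z - 3) (z + 2), with roots -2, 3.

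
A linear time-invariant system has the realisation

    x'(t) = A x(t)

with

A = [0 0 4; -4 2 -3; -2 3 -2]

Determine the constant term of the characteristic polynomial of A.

32

Expand det(sI - A) for the 3×3 matrix.
p(s) = s^3 + 13s + 32.
(Check: constant term = det(-A) = (-1)^3 det A = 32; coefficient of s^2 = -tr A = 0.)
The constant term is 32.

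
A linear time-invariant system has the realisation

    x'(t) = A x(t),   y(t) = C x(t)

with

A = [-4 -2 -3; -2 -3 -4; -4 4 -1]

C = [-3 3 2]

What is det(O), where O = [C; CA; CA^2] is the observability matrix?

CA = [[-2, 5, -5]]
CA^2 = [[18, -31, -9]]
Observability matrix O = [C; CA; CA^2] = [[-3, 3, 2], [-2, 5, -5], [18, -31, -9]]
Expanding along the first row, det(O) = (-3)·(5·(-9) - (-5)·(-31)) - 3·((-2)·(-9) - (-5)·18) + 2·((-2)·(-31) - 5·18) = (-3)·(-200) - 3·108 + 2·(-28) = 220
Since det(O) ≠ 0, rank(O) = 3 and the system is completely observable.

220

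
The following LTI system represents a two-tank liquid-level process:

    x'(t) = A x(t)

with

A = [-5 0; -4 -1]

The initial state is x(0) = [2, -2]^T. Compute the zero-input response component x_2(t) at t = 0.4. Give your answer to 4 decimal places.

-2.4106

det(sI - A) = s^2 - (tr A)s + det A, with tr A = (-5) + (-1) = -6 and det A = (-5)·(-1) - 0·(-4) = 5 - 0 = 5.
So p(s) = det(sI - A) = s^2 + 6s + 5.
Factor s^2 + 6s + 5: two numbers with sum -6 and product 5 are -1 and -5, so s^2 + 6s + 5 = (s + 1)(s + 5).
Hence p(s) = (s + 1) (s + 5), with roots -5, -1.
The eigenvalues -5, -1 are distinct and real, so A is diagonalisable and x(t) = e^{At} x(0) = V diag(e^{λ_i t}) V^{-1} x(0), where the columns of V are the eigenvectors.
λ = -5: A - (-5)I = [[0, 0], [-4, 4]]. Row 2 gives (-4)·v1 + 4·v2 = 0, so take v_1 = [1, 1]^T.
λ = -1: A - (-1)I = [[-4, 0], [-4, 0]]. Row 1 gives (-4)·v1 + 0·v2 = 0, so take v_2 = [0, 1]^T.
V = [v_1 v_2] = [[1, 0], [1, 1]] has det V = 1, so V^{-1} = adj(V)/det V = [[1, 0], [-1, 1]].
Modal coordinates z(0) = V^{-1} x(0): 1·2 + 0·(-2) = 2; (-1)·2 + 1·(-2) = -4; so z(0) = [2, -4]^T.
x_2(t) = Σ_i (v_i)_2 · z_i(0) · e^{λ_i t} (row 2 of V times the modal terms).
x_2(0.4) = 1·2·e^{-5·0.4} + 1·(-4)·e^{-1·0.4} = 2·0.135335 + (-4)·0.670320 = -2.4106.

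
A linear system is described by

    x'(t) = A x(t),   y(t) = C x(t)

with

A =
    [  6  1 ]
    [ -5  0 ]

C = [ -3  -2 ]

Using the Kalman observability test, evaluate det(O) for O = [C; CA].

-7

CA = [[-8, -3]]
Observability matrix O = [C; CA] = [[-3, -2], [-8, -3]]
det(O) = (-3)·(-3) - (-2)·(-8) = 9 - 16 = -7
Since det(O) ≠ 0, rank(O) = 2 and the system is completely observable.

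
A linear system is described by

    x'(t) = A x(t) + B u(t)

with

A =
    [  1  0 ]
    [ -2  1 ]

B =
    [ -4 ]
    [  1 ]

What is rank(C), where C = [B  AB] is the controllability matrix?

AB = [[-4], [9]]
Controllability matrix C = [B  AB] = [[-4, -4], [1, 9]]
det(C) = (-4)·9 - (-4)·1 = -36 - (-4) = -32 ≠ 0, so rank(C) = 2.
rank(C) = 2 = n, so the pair (A, B) is completely controllable.

2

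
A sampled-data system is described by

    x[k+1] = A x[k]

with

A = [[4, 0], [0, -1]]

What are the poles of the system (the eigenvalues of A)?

det(zI - A) = z^2 - (tr A)z + det A, with tr A = 4 + (-1) = 3 and det A = 4·(-1) - 0·0 = -4 - 0 = -4.
So p(z) = det(zI - A) = z^2 - 3z - 4.
Factor z^2 - 3z - 4: two numbers with sum 3 and product -4 are 4 and -1, so z^2 - 3z - 4 = (z - 4)(z + 1).
Hence p(z) = (z - 4) (z + 1), with roots -1, 4.

-1, 4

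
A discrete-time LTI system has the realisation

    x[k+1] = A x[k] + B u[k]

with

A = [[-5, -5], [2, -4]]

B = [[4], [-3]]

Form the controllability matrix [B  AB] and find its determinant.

AB = [[-5], [20]]
Controllability matrix C = [B  AB] = [[4, -5], [-3, 20]]
det(C) = 4·20 - (-5)·(-3) = 80 - 15 = 65
Since det(C) ≠ 0, rank(C) = 2 and the system is completely controllable.

65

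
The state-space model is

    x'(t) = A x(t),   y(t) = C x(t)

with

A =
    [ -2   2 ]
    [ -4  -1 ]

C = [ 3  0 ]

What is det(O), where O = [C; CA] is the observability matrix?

18

CA = [[-6, 6]]
Observability matrix O = [C; CA] = [[3, 0], [-6, 6]]
det(O) = 3·6 - 0·(-6) = 18 - 0 = 18
Since det(O) ≠ 0, rank(O) = 2 and the system is completely observable.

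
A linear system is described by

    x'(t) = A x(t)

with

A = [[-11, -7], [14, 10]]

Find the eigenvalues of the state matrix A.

-4, 3

det(sI - A) = s^2 - (tr A)s + det A, with tr A = (-11) + 10 = -1 and det A = (-11)·10 - (-7)·14 = -110 - (-98) = -12.
So p(s) = det(sI - A) = s^2 + s - 12.
Factor s^2 + s - 12: two numbers with sum -1 and product -12 are 3 and -4, so s^2 + s - 12 = (s - 3)(s + 4).
Hence p(s) = (s - 3) (s + 4), with roots -4, 3.
At least one eigenvalue has non-negative real part, so the system is not asymptotically stable.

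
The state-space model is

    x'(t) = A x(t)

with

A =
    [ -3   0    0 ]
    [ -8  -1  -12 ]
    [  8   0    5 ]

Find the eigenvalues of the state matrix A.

det(sI - A) = s^3 - (tr A)s^2 + (M11 + M22 + M33)s - det A, where Mii is the 2×2 principal minor of A obtained by deleting row i and column i.
tr A = (-3) + (-1) + 5 = 1; M11 = (-1)·5 - (-12)·0 = -5 - 0 = -5; M22 = (-3)·5 - 0·8 = -15 - 0 = -15; M33 = (-3)·(-1) - 0·(-8) = 3 - 0 = 3; sum of minors = -17.
det A = (-3)·((-1)·5 - (-12)·0) - 0·((-8)·5 - (-12)·8) + 0·((-8)·0 - (-1)·8) = (-3)·(-5) - 0·56 + 0·8 = 15.
So p(s) = det(sI - A) = s^3 - s^2 - 17s - 15.
Rational-root test: any integer root divides -15. Testing small divisors, s = -1 works: p(-1) = -1 + (-1) + 17 + (-15) = 0, so (s + 1) is a factor.
Dividing, p(s) = (s + 1)(s^2 - 2s - 15).
Factor s^2 - 2s - 15: two numbers with sum 2 and product -15 are 5 and -3, so s^2 - 2s - 15 = (s - 5)(s + 3).
Hence p(s) = (s - 5) (s + 1) (s + 3), with roots -3, -1, 5.
At least one eigenvalue has non-negative real part, so the system is not asymptotically stable.

-3, -1, 5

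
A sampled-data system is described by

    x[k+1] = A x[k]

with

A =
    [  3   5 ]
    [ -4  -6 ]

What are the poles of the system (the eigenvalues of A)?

-2, -1

det(zI - A) = z^2 - (tr A)z + det A, with tr A = 3 + (-6) = -3 and det A = 3·(-6) - 5·(-4) = -18 - (-20) = 2.
So p(z) = det(zI - A) = z^2 + 3z + 2.
Factor z^2 + 3z + 2: two numbers with sum -3 and product 2 are -1 and -2, so z^2 + 3z + 2 = (z + 1)(z + 2).
Hence p(z) = (z + 1) (z + 2), with roots -2, -1.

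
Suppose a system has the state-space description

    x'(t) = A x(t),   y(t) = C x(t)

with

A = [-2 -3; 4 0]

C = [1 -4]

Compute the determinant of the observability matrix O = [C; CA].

-75

CA = [[-18, -3]]
Observability matrix O = [C; CA] = [[1, -4], [-18, -3]]
det(O) = 1·(-3) - (-4)·(-18) = -3 - 72 = -75
Since det(O) ≠ 0, rank(O) = 2 and the system is completely observable.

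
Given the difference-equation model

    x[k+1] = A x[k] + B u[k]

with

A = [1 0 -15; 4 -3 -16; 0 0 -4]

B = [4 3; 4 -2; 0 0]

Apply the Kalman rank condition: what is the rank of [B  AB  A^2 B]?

2

AB = [[4, 3], [4, 18], [0, 0]]
A^2B = [[4, 3], [4, -42], [0, 0]]
Controllability matrix C = [B  AB  A^2B] = [[4, 3, 4, 3, 4, 3], [4, -2, 4, 18, 4, -42], [0, 0, 0, 0, 0, 0]]
Row 3 of C is identically zero, so rank(C) ≤ 2.
The 2×2 minor from rows 1, 2, columns 1, 2 is 4·(-2) - 3·4 = -8 - 12 = -20 ≠ 0, so rank(C) = 2.
rank(C) = 2 < n = 3, so the pair (A, B) is not completely controllable.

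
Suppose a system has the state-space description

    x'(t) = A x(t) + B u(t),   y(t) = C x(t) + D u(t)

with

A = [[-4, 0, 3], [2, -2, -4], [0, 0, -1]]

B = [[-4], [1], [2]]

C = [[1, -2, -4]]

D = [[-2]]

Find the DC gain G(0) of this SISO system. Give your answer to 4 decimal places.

-3.5000

G(0) = C(-A)^{-1}B + D = -C A^{-1} B + D.
det A = -8, so A^{-1} = (1/-8)·adj(A) = [[-1/4, 0, -3/4], [-1/4, -1/2, 5/4], [0, 0, -1]]
A^{-1} B = [-1/2, 3, -2]^T
C A^{-1} B = 3/2
G(0) = D - C A^{-1} B = -2 - (3/2) = -7/2 ≈ -3.5000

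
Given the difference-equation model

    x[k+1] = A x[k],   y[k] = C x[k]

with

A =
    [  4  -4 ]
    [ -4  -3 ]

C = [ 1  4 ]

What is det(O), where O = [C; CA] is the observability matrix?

32

CA = [[-12, -16]]
Observability matrix O = [C; CA] = [[1, 4], [-12, -16]]
det(O) = 1·(-16) - 4·(-12) = -16 - (-48) = 32
Since det(O) ≠ 0, rank(O) = 2 and the system is completely observable.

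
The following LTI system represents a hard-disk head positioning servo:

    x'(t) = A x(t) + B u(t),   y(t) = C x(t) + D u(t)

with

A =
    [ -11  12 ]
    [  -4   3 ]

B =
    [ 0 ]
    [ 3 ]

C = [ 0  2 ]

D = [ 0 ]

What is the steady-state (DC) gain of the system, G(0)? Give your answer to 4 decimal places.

G(0) = C(-A)^{-1}B + D = -C A^{-1} B + D.
det A = 15, so A^{-1} = (1/15)·adj(A) = [[1/5, -4/5], [4/15, -11/15]]
A^{-1} B = [-12/5, -11/5]^T
C A^{-1} B = -22/5
G(0) = D - C A^{-1} B = 0 - (-22/5) = 22/5 ≈ 4.4000

4.4000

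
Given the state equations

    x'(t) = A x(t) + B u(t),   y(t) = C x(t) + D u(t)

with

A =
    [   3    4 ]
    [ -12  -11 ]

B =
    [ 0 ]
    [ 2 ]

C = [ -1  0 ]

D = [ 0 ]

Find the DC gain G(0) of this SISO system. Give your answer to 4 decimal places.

-0.5333

G(0) = C(-A)^{-1}B + D = -C A^{-1} B + D.
det A = 15, so A^{-1} = (1/15)·adj(A) = [[-11/15, -4/15], [4/5, 1/5]]
A^{-1} B = [-8/15, 2/5]^T
C A^{-1} B = 8/15
G(0) = D - C A^{-1} B = 0 - (8/15) = -8/15 ≈ -0.5333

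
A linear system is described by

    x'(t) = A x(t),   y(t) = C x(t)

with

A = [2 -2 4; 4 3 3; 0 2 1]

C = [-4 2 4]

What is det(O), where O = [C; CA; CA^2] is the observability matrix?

CA = [[0, 22, -6]]
CA^2 = [[88, 54, 60]]
Observability matrix O = [C; CA; CA^2] = [[-4, 2, 4], [0, 22, -6], [88, 54, 60]]
Expanding along the first row, det(O) = (-4)·(22·60 - (-6)·54) - 2·(0·60 - (-6)·88) + 4·(0·54 - 22·88) = (-4)·1644 - 2·528 + 4·(-1936) = -15376
Since det(O) ≠ 0, rank(O) = 3 and the system is completely observable.

-15376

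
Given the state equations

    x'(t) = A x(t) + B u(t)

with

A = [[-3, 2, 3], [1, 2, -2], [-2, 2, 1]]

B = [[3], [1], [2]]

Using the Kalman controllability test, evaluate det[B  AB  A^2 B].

AB = [[-1], [1], [-2]]
A^2B = [[-1], [5], [2]]
Controllability matrix C = [B  AB  A^2B] = [[3, -1, -1], [1, 1, 5], [2, -2, 2]]
Expanding along the first row, det(C) = 3·(1·2 - 5·(-2)) - (-1)·(1·2 - 5·2) + (-1)·(1·(-2) - 1·2) = 3·12 - (-1)·(-8) + (-1)·(-4) = 32
Since det(C) ≠ 0, rank(C) = 3 and the system is completely controllable.

32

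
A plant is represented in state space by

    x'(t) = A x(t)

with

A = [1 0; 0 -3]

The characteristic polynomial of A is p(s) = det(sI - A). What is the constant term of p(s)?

-3

For a 2×2 matrix, det(sI - A) = s^2 - (tr A)s + det A.
tr A = -2, det A = -3.
So p(s) = s^2 + 2s - 3.
The constant term is -3.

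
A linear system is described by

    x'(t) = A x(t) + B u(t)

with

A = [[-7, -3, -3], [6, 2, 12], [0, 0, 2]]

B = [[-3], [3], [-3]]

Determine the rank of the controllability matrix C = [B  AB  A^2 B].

2

AB = [[21], [-48], [-6]]
A^2B = [[15], [-42], [-12]]
Controllability matrix C = [B  AB  A^2B] = [[-3, 21, 15], [3, -48, -42], [-3, -6, -12]]
The rows r1, r2, r3 of C are linearly dependent: -2·r1 - r2 + r3 = 0 (check each entry), so rank(C) ≤ 2.
The 2×2 minor from rows 1, 2, columns 1, 2 is (-3)·(-48) - 21·3 = 144 - 63 = 81 ≠ 0, so rank(C) = 2.
rank(C) = 2 < n = 3, so the pair (A, B) is not completely controllable.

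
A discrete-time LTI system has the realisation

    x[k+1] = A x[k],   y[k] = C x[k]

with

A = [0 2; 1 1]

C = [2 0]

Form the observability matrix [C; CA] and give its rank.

CA = [[0, 4]]
Observability matrix O = [C; CA] = [[2, 0], [0, 4]]
det(O) = 2·4 - 0·0 = 8 - 0 = 8 ≠ 0, so rank(O) = 2.
rank(O) = 2 = n, so the pair (A, C) is completely observable.

2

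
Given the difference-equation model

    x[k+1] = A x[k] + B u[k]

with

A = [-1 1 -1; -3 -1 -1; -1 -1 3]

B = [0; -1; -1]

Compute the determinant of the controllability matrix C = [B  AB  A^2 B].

AB = [[0], [2], [-2]]
A^2B = [[4], [0], [-8]]
Controllability matrix C = [B  AB  A^2B] = [[0, 0, 4], [-1, 2, 0], [-1, -2, -8]]
Expanding along the first row, det(C) = 0·(2·(-8) - 0·(-2)) - 0·((-1)·(-8) - 0·(-1)) + 4·((-1)·(-2) - 2·(-1)) = 0·(-16) - 0·8 + 4·4 = 16
Since det(C) ≠ 0, rank(C) = 3 and the system is completely controllable.

16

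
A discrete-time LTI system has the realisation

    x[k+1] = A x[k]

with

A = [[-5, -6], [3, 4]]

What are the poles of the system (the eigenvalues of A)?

det(zI - A) = z^2 - (tr A)z + det A, with tr A = (-5) + 4 = -1 and det A = (-5)·4 - (-6)·3 = -20 - (-18) = -2.
So p(z) = det(zI - A) = z^2 + z - 2.
Factor z^2 + z - 2: two numbers with sum -1 and product -2 are 1 and -2, so z^2 + z - 2 = (z - 1)(z + 2).
Hence p(z) = (z - 1) (z + 2), with roots -2, 1.

-2, 1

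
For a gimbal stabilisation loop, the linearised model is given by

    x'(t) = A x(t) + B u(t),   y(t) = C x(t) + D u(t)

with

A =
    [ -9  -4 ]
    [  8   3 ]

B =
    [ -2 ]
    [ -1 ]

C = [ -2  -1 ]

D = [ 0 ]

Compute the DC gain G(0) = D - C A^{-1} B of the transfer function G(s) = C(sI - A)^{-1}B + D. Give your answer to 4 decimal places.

1.0000

G(0) = C(-A)^{-1}B + D = -C A^{-1} B + D.
det A = 5, so A^{-1} = (1/5)·adj(A) = [[3/5, 4/5], [-8/5, -9/5]]
A^{-1} B = [-2, 5]^T
C A^{-1} B = -1
G(0) = D - C A^{-1} B = 0 - (-1) = 1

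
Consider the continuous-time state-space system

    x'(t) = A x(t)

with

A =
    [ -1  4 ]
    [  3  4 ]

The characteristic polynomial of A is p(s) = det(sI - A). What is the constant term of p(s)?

-16

For a 2×2 matrix, det(sI - A) = s^2 - (tr A)s + det A.
tr A = 3, det A = -16.
So p(s) = s^2 - 3s - 16.
The constant term is -16.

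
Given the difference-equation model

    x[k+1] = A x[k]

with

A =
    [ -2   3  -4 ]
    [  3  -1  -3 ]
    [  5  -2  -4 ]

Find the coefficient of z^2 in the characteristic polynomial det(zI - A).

7

Expand det(zI - A) for the 3×3 matrix.
p(z) = z^3 + 7z^2 + 19z + 1.
(Check: constant term = det(-A) = (-1)^3 det A = 1; coefficient of z^2 = -tr A = 7.)
The coefficient of z^2 is 7.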